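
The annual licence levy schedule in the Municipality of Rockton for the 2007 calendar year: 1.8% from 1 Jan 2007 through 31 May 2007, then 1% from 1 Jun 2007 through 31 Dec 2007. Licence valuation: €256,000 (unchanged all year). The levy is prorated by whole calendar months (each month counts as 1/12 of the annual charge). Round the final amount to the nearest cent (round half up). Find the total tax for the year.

1 Jan – 31 May 2007: 5 months at 1.8% → €256,000 × 1.8% × 5/12 = €1,920.0000
1 Jun – 31 Dec 2007: 7 months at 1% → €256,000 × 1% × 7/12 = €1,493.3333
Total = €3,413.3333

€3,413.33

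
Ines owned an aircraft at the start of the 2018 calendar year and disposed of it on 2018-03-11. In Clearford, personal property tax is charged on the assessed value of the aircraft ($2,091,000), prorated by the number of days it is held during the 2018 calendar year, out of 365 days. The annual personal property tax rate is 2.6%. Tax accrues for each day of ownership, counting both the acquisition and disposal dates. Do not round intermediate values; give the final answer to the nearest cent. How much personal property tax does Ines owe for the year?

Days held (2018-01-01 to 2018-03-11): 70 out of 365
Tax = $2,091,000 × 2.6% × 70/365 = $10,426.3562

$10,426.36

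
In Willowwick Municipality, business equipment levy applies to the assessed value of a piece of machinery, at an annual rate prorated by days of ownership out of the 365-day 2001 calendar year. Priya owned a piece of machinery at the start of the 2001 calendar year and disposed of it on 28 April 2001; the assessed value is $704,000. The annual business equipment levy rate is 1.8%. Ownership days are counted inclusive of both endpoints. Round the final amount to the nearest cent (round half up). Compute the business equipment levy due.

$4,096.70

Days held (1 January – 28 April 2001): 118 out of 365
Tax = $704,000 × 1.8% × 118/365 = $4,096.7014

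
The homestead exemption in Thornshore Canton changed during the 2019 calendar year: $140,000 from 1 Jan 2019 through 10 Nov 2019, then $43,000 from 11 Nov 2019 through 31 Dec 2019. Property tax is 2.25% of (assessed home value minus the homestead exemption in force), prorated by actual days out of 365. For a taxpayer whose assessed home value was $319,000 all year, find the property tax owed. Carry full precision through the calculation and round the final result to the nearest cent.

1 Jan – 10 Nov 2019: 314 days, exemption $140,000 → ($319,000 − $140,000) × 2.25% × 314/365 = $3,464.7534
11 Nov – 31 Dec 2019: 51 days, exemption $43,000 → ($319,000 − $43,000) × 2.25% × 51/365 = $867.6986
Total = $4,332.4521

$4,332.45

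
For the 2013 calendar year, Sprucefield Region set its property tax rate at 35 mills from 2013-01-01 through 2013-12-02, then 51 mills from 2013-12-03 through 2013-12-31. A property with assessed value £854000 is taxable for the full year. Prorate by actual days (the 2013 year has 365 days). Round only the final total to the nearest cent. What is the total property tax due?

£30975.63

2013-01-01 to 2013-12-02: 336 days at 35 mills → £854000 × 3.5% × 336/365 = £27515.1781
2013-12-03 to 2013-12-31: 29 days at 51 mills → £854000 × 5.1% × 29/365 = £3460.4548
Total = £30975.6329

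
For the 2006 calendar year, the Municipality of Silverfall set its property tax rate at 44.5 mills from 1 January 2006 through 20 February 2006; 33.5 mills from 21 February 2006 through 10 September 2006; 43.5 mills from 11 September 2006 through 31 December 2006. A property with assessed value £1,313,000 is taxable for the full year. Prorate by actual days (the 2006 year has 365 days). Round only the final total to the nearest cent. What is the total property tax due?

£50,032.49

1 January – 20 February 2006: 51 days at 44.5 mills → £1,313,000 × 4.45% × 51/365 = £8,163.9822
21 February – 10 September 2006: 202 days at 33.5 mills → £1,313,000 × 3.35% × 202/365 = £24,342.6603
11 September – 31 December 2006: 112 days at 43.5 mills → £1,313,000 × 4.35% × 112/365 = £17,525.8521
Total = £50,032.4945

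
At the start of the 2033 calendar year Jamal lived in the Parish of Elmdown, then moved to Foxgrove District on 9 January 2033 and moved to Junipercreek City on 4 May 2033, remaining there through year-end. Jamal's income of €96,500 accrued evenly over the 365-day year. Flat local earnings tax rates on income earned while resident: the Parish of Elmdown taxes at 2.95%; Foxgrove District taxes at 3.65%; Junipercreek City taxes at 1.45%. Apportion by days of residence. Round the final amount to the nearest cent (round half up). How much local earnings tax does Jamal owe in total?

€2,099.87

The Parish of Elmdown, 1 January – 8 January 2033: 8 days → €96,500 × 2.95% × 8/365 = €62.3945
Foxgrove District, 9 January – 3 May 2033: 115 days → €96,500 × 3.65% × 115/365 = €1,109.7500
Junipercreek City, 4 May – 31 December 2033: 242 days → €96,500 × 1.45% × 242/365 = €927.7219
Total = €2,099.8664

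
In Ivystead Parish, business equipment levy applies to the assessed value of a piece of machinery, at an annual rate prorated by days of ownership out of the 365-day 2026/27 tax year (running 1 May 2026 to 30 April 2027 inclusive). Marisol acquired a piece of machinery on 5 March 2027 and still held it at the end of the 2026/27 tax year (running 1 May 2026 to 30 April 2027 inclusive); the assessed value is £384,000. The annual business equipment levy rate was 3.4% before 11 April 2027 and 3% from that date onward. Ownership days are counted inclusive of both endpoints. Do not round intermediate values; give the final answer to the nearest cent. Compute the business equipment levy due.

£1,954.72

5 March – 10 April 2027: 37 days at 3.4% → £384,000 × 3.4% × 37/365 = £1,323.4849
11 April – 30 April 2027: 20 days at 3% → £384,000 × 3% × 20/365 = £631.2329
Total = £1,954.7178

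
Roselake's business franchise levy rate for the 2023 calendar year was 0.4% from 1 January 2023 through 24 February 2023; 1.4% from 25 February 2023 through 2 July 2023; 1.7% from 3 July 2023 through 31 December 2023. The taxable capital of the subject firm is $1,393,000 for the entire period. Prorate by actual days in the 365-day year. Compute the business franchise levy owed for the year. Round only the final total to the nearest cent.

$19,486.73

1 January – 24 February 2023: 55 days at 0.4% → $1,393,000 × 0.4% × 55/365 = $839.6164
25 February – 2 July 2023: 128 days at 1.4% → $1,393,000 × 1.4% × 128/365 = $6,839.0575
3 July – 31 December 2023: 182 days at 1.7% → $1,393,000 × 1.7% × 182/365 = $11,808.0603
Total = $19,486.7342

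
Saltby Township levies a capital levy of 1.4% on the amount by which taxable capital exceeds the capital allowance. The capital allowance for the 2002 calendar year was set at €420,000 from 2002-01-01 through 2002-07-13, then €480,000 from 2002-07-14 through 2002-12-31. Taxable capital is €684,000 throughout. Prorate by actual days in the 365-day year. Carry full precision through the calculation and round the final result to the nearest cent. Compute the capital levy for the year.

€3,302.47

2002-01-01 to 2002-07-13: 194 days, exemption €420,000 → (€684,000 − €420,000) × 1.4% × 194/365 = €1,964.4493
2002-07-14 to 2002-12-31: 171 days, exemption €480,000 → (€684,000 − €480,000) × 1.4% × 171/365 = €1,338.0164
Total = €3,302.4658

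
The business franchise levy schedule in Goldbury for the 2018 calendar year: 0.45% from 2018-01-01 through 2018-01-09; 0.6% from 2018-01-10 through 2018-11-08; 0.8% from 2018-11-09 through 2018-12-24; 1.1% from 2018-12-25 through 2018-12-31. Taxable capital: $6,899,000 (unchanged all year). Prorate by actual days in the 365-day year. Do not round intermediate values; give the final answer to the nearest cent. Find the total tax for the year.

$43,539.31

2018-01-01 to 2018-01-09: 9 days at 0.45% → $6,899,000 × 0.45% × 9/365 = $765.5055
2018-01-10 to 2018-11-08: 303 days at 0.6% → $6,899,000 × 0.6% × 303/365 = $34,362.6904
2018-11-09 to 2018-12-24: 46 days at 0.8% → $6,899,000 × 0.8% × 46/365 = $6,955.7041
2018-12-25 to 2018-12-31: 7 days at 1.1% → $6,899,000 × 1.1% × 7/365 = $1,455.4055
Total = $43,539.3055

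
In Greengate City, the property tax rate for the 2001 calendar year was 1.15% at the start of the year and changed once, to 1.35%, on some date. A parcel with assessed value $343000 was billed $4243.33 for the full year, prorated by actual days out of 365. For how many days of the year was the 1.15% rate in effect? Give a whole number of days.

206 days

Let d = days at the first rate; then 365 − d days at the second rate.
$343000 × [1.15%·d + 1.35%·(365−d)] / 365 = $4243.33
Solving gives d = 206, so the new rate took effect on July 26, 2001.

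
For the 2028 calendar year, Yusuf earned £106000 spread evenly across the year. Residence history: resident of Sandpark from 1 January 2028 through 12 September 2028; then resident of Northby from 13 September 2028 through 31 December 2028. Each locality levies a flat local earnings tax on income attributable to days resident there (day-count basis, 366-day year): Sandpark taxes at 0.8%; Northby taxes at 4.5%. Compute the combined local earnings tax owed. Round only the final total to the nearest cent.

£2026.74

Sandpark, 1 January – 12 September 2028: 256 days → £106000 × 0.8% × 256/366 = £593.1366
Northby, 13 September – 31 December 2028: 110 days → £106000 × 4.5% × 110/366 = £1433.6066
Total = £2026.7432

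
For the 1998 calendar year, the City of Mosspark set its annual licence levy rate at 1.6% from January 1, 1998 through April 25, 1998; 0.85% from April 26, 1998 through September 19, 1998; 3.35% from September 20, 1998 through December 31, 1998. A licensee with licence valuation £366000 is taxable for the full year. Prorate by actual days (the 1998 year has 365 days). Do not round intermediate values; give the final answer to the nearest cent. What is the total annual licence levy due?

January 1 – April 25, 1998: 115 days at 1.6% → £366000 × 1.6% × 115/365 = £1845.0411
April 26 – September 19, 1998: 147 days at 0.85% → £366000 × 0.85% × 147/365 = £1252.9233
September 20 – December 31, 1998: 103 days at 3.35% → £366000 × 3.35% × 103/365 = £3459.9534
Total = £6557.9178

£6557.92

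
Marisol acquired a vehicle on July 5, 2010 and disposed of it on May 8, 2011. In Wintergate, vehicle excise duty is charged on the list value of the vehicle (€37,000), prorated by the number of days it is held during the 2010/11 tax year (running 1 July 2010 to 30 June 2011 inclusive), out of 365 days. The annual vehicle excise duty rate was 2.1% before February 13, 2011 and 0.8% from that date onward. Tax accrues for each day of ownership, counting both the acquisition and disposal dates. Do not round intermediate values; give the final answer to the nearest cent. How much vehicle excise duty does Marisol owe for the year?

€543.65

July 5, 2010 – February 12, 2011: 223 days at 2.1% → €37,000 × 2.1% × 223/365 = €474.7151
February 13 – May 8, 2011: 85 days at 0.8% → €37,000 × 0.8% × 85/365 = €68.9315
Total = €543.6466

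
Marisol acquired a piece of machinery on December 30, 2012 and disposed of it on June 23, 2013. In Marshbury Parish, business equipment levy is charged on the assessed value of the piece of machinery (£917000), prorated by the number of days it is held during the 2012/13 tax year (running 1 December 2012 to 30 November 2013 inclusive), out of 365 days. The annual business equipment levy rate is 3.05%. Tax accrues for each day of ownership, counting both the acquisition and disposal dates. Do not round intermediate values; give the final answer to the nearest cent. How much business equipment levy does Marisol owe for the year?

£13486.18

Days held (December 30, 2012 – June 23, 2013): 176 out of 365
Tax = £917000 × 3.05% × 176/365 = £13486.1808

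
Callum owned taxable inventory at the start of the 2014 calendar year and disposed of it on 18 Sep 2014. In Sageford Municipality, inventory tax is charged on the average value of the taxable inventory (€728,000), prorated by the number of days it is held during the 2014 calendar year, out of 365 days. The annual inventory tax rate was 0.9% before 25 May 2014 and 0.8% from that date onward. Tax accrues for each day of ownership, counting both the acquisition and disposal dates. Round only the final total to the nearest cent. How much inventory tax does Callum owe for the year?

1 Jan – 24 May 2014: 144 days at 0.9% → €728,000 × 0.9% × 144/365 = €2,584.8986
25 May – 18 Sep 2014: 117 days at 0.8% → €728,000 × 0.8% × 117/365 = €1,866.8712
Total = €4,451.7699

€4,451.77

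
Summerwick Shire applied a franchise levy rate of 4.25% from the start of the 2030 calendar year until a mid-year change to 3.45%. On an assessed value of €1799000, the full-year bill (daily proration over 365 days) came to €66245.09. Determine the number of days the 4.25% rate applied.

106 days

Let d = days at the first rate; then 365 − d days at the second rate.
€1799000 × [4.25%·d + 3.45%·(365−d)] / 365 = €66245.09
Solving gives d = 106, so the new rate took effect on 17 Apr 2030.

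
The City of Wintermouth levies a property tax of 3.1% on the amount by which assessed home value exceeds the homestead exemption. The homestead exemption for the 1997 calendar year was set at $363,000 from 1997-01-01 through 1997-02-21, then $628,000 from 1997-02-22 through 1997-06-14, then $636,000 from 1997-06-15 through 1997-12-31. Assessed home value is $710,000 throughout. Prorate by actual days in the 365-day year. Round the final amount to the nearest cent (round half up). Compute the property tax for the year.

1997-01-01 to 1997-02-21: 52 days, exemption $363,000 → ($710,000 − $363,000) × 3.1% × 52/365 = $1,532.5041
1997-02-22 to 1997-06-14: 113 days, exemption $628,000 → ($710,000 − $628,000) × 3.1% × 113/365 = $786.9753
1997-06-15 to 1997-12-31: 200 days, exemption $636,000 → ($710,000 − $636,000) × 3.1% × 200/365 = $1,256.9863
Total = $3,576.4658

$3,576.47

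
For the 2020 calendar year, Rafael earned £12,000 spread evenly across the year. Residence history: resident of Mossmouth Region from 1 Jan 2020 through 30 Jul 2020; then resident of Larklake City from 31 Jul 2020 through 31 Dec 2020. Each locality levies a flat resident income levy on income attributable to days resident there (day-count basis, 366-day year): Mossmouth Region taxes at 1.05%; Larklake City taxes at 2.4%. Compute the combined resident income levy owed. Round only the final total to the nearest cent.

£194.16

Mossmouth Region, 1 Jan – 30 Jul 2020: 212 days → £12,000 × 1.05% × 212/366 = £72.9836
Larklake City, 31 Jul – 31 Dec 2020: 154 days → £12,000 × 2.4% × 154/366 = £121.1803
Total = £194.1639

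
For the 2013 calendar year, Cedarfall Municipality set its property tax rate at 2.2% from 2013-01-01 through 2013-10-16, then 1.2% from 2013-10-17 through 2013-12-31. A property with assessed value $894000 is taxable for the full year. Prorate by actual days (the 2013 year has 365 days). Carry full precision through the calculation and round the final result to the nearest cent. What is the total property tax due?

2013-01-01 to 2013-10-16: 289 days at 2.2% → $894000 × 2.2% × 289/365 = $15572.7452
2013-10-17 to 2013-12-31: 76 days at 1.2% → $894000 × 1.2% × 76/365 = $2233.7753
Total = $17806.5205

$17806.52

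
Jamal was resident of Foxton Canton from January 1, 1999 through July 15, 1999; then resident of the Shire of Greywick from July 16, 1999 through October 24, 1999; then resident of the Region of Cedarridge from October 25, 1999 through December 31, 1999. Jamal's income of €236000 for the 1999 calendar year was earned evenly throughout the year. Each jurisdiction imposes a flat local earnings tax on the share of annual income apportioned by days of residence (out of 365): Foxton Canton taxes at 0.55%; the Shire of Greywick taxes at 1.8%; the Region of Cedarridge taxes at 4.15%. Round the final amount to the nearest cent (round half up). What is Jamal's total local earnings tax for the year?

€3697.12

Foxton Canton, January 1 – July 15, 1999: 196 days → €236000 × 0.55% × 196/365 = €697.0082
The Shire of Greywick, July 16 – October 24, 1999: 101 days → €236000 × 1.8% × 101/365 = €1175.4740
The Region of Cedarridge, October 25 – December 31, 1999: 68 days → €236000 × 4.15% × 68/365 = €1824.6356
Total = €3697.1178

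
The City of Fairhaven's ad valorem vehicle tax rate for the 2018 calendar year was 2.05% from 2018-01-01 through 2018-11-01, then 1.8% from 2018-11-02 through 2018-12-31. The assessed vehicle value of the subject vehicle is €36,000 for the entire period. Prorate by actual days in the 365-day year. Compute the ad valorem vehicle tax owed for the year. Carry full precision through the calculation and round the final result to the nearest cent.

2018-01-01 to 2018-11-01: 305 days at 2.05% → €36,000 × 2.05% × 305/365 = €616.6849
2018-11-02 to 2018-12-31: 60 days at 1.8% → €36,000 × 1.8% × 60/365 = €106.5205
Total = €723.2055

€723.21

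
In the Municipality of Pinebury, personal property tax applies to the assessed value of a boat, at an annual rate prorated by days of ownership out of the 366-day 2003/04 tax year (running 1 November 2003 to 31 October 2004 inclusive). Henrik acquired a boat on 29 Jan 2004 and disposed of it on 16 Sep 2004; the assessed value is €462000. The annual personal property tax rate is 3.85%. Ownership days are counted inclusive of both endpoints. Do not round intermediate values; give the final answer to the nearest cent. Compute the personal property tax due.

€11274.82

Days held (29 Jan – 16 Sep 2004): 232 out of 366
Tax = €462000 × 3.85% × 232/366 = €11274.8197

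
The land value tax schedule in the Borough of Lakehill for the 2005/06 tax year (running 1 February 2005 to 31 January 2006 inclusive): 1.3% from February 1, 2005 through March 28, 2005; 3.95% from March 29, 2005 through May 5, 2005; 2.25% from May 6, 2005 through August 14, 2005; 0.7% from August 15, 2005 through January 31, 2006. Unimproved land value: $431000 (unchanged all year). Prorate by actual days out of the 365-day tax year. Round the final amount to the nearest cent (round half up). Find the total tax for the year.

February 1 – March 28, 2005: 56 days at 1.3% → $431000 × 1.3% × 56/365 = $859.6384
March 29 – May 5, 2005: 38 days at 3.95% → $431000 × 3.95% × 38/365 = $1772.4137
May 6 – August 14, 2005: 101 days at 2.25% → $431000 × 2.25% × 101/365 = $2683.4178
August 15, 2005 – January 31, 2006: 170 days at 0.7% → $431000 × 0.7% × 170/365 = $1405.1781
Total = $6720.6479

$6720.65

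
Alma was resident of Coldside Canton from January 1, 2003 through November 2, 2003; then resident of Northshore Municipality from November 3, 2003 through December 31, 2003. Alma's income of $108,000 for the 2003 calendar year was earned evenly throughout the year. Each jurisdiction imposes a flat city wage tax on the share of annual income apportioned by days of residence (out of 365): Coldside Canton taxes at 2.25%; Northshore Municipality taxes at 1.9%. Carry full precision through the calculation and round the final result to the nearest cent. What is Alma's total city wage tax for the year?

Coldside Canton, January 1 – November 2, 2003: 306 days → $108,000 × 2.25% × 306/365 = $2,037.2055
Northshore Municipality, November 3 – December 31, 2003: 59 days → $108,000 × 1.9% × 59/365 = $331.6932
Total = $2,368.8986

$2,368.90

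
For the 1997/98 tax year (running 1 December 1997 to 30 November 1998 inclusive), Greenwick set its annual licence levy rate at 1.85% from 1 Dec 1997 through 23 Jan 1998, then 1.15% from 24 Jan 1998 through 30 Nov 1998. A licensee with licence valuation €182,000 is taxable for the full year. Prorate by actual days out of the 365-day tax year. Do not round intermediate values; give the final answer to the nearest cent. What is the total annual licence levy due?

€2,281.48

1 Dec 1997 – 23 Jan 1998: 54 days at 1.85% → €182,000 × 1.85% × 54/365 = €498.1315
24 Jan – 30 Nov 1998: 311 days at 1.15% → €182,000 × 1.15% × 311/365 = €1,783.3507
Total = €2,281.4822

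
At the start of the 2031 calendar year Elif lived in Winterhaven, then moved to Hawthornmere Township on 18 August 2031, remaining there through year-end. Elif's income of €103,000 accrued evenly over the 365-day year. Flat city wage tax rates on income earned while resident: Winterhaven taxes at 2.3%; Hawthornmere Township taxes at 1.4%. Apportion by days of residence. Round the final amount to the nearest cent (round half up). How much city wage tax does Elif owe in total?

Winterhaven, 1 January – 17 August 2031: 229 days → €103,000 × 2.3% × 229/365 = €1,486.3041
Hawthornmere Township, 18 August – 31 December 2031: 136 days → €103,000 × 1.4% × 136/365 = €537.2932
Total = €2,023.5973

€2,023.60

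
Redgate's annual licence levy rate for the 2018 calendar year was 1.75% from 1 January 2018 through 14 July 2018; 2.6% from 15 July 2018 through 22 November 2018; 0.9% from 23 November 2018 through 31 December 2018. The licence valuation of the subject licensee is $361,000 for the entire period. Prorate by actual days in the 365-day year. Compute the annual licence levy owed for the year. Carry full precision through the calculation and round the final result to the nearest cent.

$7,090.93

1 January – 14 July 2018: 195 days at 1.75% → $361,000 × 1.75% × 195/365 = $3,375.1027
15 July – 22 November 2018: 131 days at 2.6% → $361,000 × 2.6% × 131/365 = $3,368.6740
23 November – 31 December 2018: 39 days at 0.9% → $361,000 × 0.9% × 39/365 = $347.1534
Total = $7,090.9301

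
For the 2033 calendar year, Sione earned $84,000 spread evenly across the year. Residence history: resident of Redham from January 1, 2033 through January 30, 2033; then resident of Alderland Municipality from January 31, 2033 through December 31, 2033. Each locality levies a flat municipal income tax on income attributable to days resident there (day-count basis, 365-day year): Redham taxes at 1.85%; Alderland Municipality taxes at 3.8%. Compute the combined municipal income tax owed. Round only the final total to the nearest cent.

$3,057.37

Redham, January 1 – January 30, 2033: 30 days → $84,000 × 1.85% × 30/365 = $127.7260
Alderland Municipality, January 31 – December 31, 2033: 335 days → $84,000 × 3.8% × 335/365 = $2,929.6438
Total = $3,057.3699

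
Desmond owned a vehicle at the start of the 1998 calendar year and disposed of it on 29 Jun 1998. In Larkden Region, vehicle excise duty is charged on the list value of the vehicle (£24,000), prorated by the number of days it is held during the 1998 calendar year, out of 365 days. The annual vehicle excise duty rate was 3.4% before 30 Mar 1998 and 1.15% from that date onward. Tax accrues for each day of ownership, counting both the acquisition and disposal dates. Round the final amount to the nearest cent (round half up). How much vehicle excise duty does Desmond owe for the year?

1 Jan – 29 Mar 1998: 88 days at 3.4% → £24,000 × 3.4% × 88/365 = £196.7342
30 Mar – 29 Jun 1998: 92 days at 1.15% → £24,000 × 1.15% × 92/365 = £69.5671
Total = £266.3014

£266.30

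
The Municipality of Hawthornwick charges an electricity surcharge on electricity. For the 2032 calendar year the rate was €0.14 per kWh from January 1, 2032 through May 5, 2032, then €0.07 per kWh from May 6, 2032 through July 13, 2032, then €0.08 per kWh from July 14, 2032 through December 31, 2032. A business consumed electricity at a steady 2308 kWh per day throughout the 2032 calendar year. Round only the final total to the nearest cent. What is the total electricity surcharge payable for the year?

January 1 – May 5, 2032: 126 days × 2308 kWh/day = 290,808 kWh at €0.14/kWh → €40,713.12
May 6 – July 13, 2032: 69 days × 2308 kWh/day = 159,252 kWh at €0.07/kWh → €11,147.64
July 14 – December 31, 2032: 171 days × 2308 kWh/day = 394,668 kWh at €0.08/kWh → €31,573.44

€83,434.20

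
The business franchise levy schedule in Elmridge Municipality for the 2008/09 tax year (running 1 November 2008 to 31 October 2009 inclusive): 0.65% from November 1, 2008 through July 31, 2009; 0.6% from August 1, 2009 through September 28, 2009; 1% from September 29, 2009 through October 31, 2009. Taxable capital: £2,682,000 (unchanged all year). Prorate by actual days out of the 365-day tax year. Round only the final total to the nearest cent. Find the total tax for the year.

November 1, 2008 – July 31, 2009: 273 days at 0.65% → £2,682,000 × 0.65% × 273/365 = £13,038.9288
August 1 – September 28, 2009: 59 days at 0.6% → £2,682,000 × 0.6% × 59/365 = £2,601.1726
September 29 – October 31, 2009: 33 days at 1% → £2,682,000 × 1% × 33/365 = £2,424.8219
Total = £18,064.9233

£18,064.92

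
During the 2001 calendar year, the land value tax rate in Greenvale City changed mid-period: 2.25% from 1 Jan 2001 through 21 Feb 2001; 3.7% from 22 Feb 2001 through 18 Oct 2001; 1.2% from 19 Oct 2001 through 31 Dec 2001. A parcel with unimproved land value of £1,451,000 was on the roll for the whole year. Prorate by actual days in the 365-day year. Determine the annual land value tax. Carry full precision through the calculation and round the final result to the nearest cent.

£43,335.21

1 Jan – 21 Feb 2001: 52 days at 2.25% → £1,451,000 × 2.25% × 52/365 = £4,651.1507
22 Feb – 18 Oct 2001: 239 days at 3.7% → £1,451,000 × 3.7% × 239/365 = £35,153.9534
19 Oct – 31 Dec 2001: 74 days at 1.2% → £1,451,000 × 1.2% × 74/365 = £3,530.1041
Total = £43,335.2082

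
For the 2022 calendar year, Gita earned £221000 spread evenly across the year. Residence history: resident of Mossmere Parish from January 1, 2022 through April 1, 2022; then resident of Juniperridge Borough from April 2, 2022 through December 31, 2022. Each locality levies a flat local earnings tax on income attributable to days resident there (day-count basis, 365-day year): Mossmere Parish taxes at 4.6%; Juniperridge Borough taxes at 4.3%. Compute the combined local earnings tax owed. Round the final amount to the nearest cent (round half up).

£9668.30

Mossmere Parish, January 1 – April 1, 2022: 91 days → £221000 × 4.6% × 91/365 = £2534.5370
Juniperridge Borough, April 2 – December 31, 2022: 274 days → £221000 × 4.3% × 274/365 = £7133.7589
Total = £9668.2959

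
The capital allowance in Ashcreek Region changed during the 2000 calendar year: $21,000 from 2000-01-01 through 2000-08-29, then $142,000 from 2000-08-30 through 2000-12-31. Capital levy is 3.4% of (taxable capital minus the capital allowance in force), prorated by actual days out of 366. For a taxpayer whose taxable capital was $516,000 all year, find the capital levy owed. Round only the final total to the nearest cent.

2000-01-01 to 2000-08-29: 242 days, exemption $21,000 → ($516,000 − $21,000) × 3.4% × 242/366 = $11,128.0328
2000-08-30 to 2000-12-31: 124 days, exemption $142,000 → ($516,000 − $142,000) × 3.4% × 124/366 = $4,308.1530
Total = $15,436.1858

$15,436.19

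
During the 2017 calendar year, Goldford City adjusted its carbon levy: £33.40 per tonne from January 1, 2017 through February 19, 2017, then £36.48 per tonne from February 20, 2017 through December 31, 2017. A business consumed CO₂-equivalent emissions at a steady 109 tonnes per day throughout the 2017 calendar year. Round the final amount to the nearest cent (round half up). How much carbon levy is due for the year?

£1,434,570.80

January 1 – February 19, 2017: 50 days × 109 tonnes/day = 5,450 tonnes at £33.40/tonne → £182,030.00
February 20 – December 31, 2017: 315 days × 109 tonnes/day = 34,335 tonnes at £36.48/tonne → £1,252,540.80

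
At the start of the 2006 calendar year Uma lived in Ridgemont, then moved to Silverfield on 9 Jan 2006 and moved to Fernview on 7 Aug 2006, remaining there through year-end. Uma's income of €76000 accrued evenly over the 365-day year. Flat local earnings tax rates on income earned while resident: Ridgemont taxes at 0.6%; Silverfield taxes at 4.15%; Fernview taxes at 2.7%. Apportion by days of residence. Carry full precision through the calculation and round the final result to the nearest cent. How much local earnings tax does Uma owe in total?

Ridgemont, 1 Jan – 8 Jan 2006: 8 days → €76000 × 0.6% × 8/365 = €9.9945
Silverfield, 9 Jan – 6 Aug 2006: 210 days → €76000 × 4.15% × 210/365 = €1814.6301
Fernview, 7 Aug – 31 Dec 2006: 147 days → €76000 × 2.7% × 147/365 = €826.4219
Total = €2651.0466

€2651.05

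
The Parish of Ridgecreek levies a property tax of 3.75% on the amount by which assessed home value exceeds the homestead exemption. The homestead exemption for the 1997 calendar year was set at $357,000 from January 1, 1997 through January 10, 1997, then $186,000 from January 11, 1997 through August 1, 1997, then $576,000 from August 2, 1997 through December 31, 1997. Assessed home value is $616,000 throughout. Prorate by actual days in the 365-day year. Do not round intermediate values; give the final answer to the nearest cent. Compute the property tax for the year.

$9,858.90

January 1 – January 10, 1997: 10 days, exemption $357,000 → ($616,000 − $357,000) × 3.75% × 10/365 = $266.0959
January 11 – August 1, 1997: 203 days, exemption $186,000 → ($616,000 − $186,000) × 3.75% × 203/365 = $8,968.1507
August 2 – December 31, 1997: 152 days, exemption $576,000 → ($616,000 − $576,000) × 3.75% × 152/365 = $624.6575
Total = $9,858.9041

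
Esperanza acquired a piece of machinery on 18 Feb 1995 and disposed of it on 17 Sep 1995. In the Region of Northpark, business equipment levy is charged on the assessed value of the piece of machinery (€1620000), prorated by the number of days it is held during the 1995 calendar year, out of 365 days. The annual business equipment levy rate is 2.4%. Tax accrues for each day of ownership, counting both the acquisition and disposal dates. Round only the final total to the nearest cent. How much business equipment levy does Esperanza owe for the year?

€22582.36

Days held (18 Feb – 17 Sep 1995): 212 out of 365
Tax = €1620000 × 2.4% × 212/365 = €22582.3562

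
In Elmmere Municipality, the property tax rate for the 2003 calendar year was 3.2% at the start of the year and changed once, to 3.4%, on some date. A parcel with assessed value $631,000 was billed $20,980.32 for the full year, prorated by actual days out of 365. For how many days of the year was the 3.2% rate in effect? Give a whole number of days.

137 days

Let d = days at the first rate; then 365 − d days at the second rate.
$631,000 × [3.2%·d + 3.4%·(365−d)] / 365 = $20,980.32
Solving gives d = 137, so the new rate took effect on May 18, 2003.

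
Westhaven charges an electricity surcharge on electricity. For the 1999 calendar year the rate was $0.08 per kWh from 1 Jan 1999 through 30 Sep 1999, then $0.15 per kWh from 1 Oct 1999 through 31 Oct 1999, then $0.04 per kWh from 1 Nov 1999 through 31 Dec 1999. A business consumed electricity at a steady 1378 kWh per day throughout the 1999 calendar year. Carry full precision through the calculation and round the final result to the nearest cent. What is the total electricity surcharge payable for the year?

$39,865.54

1 Jan – 30 Sep 1999: 273 days × 1378 kWh/day = 376,194 kWh at $0.08/kWh → $30,095.52
1 Oct – 31 Oct 1999: 31 days × 1378 kWh/day = 42,718 kWh at $0.15/kWh → $6,407.70
1 Nov – 31 Dec 1999: 61 days × 1378 kWh/day = 84,058 kWh at $0.04/kWh → $3,362.32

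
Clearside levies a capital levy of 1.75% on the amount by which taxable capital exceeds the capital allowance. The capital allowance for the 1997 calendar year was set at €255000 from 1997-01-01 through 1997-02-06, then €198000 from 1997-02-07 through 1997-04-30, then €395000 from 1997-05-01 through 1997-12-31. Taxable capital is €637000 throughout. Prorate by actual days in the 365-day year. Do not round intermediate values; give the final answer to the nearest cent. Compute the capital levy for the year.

1997-01-01 to 1997-02-06: 37 days, exemption €255000 → (€637000 − €255000) × 1.75% × 37/365 = €677.6575
1997-02-07 to 1997-04-30: 83 days, exemption €198000 → (€637000 − €198000) × 1.75% × 83/365 = €1746.9795
1997-05-01 to 1997-12-31: 245 days, exemption €395000 → (€637000 − €395000) × 1.75% × 245/365 = €2842.6712
Total = €5267.3082

€5267.31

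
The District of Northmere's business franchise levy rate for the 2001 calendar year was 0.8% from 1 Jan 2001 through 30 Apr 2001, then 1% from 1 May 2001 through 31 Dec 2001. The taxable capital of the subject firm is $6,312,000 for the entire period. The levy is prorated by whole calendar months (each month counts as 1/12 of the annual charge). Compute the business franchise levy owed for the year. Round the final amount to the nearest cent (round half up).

$58,912.00

1 Jan – 30 Apr 2001: 4 months at 0.8% → $6,312,000 × 0.8% × 4/12 = $16,832.0000
1 May – 31 Dec 2001: 8 months at 1% → $6,312,000 × 1% × 8/12 = $42,080.0000
Total = $58,912.0000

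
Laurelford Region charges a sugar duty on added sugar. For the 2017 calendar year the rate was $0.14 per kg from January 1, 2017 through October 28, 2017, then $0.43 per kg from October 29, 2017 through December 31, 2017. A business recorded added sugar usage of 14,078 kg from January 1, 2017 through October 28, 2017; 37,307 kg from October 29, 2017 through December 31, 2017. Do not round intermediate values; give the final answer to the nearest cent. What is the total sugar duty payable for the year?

$18012.93

January 1 – October 28, 2017: 14,078 kg at $0.14/kg → $1970.92
October 29 – December 31, 2017: 37,307 kg at $0.43/kg → $16042.01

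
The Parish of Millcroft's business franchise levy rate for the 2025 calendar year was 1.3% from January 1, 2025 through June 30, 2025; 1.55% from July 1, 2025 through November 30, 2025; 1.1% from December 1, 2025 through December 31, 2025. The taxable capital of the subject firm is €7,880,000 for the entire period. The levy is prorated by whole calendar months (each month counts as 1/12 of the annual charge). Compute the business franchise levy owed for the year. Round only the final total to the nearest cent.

January 1 – June 30, 2025: 6 months at 1.3% → €7,880,000 × 1.3% × 6/12 = €51,220.0000
July 1 – November 30, 2025: 5 months at 1.55% → €7,880,000 × 1.55% × 5/12 = €50,891.6667
December 1 – December 31, 2025: 1 month at 1.1% → €7,880,000 × 1.1% × 1/12 = €7,223.3333
Total = €109,335.0000

€109,335.00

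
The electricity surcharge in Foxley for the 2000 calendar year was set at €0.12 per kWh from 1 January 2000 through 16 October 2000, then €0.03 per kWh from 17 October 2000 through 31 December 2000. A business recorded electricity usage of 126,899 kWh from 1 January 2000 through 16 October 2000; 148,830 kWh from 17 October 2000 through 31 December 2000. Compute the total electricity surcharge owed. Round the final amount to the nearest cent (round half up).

1 January – 16 October 2000: 126,899 kWh at €0.12/kWh → €15227.88
17 October – 31 December 2000: 148,830 kWh at €0.03/kWh → €4464.90

€19692.78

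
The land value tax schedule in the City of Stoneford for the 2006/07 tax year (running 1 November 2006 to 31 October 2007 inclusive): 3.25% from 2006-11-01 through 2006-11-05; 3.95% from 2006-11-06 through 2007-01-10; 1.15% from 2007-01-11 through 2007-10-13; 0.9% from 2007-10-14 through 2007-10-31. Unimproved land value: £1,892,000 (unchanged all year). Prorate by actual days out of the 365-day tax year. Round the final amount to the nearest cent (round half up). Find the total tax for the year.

£31,648.24

2006-11-01 to 2006-11-05: 5 days at 3.25% → £1,892,000 × 3.25% × 5/365 = £842.3288
2006-11-06 to 2007-01-10: 66 days at 3.95% → £1,892,000 × 3.95% × 66/365 = £13,513.5452
2007-01-11 to 2007-10-13: 276 days at 1.15% → £1,892,000 × 1.15% × 276/365 = £16,452.6247
2007-10-14 to 2007-10-31: 18 days at 0.9% → £1,892,000 × 0.9% × 18/365 = £839.7370
Total = £31,648.2356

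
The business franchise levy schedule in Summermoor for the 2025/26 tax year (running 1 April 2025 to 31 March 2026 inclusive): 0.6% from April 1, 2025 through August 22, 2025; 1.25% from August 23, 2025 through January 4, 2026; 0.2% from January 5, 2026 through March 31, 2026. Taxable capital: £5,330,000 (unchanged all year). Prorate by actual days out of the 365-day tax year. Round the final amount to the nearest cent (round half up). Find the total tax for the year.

April 1 – August 22, 2025: 144 days at 0.6% → £5,330,000 × 0.6% × 144/365 = £12,616.7671
August 23, 2025 – January 4, 2026: 135 days at 1.25% → £5,330,000 × 1.25% × 135/365 = £24,642.1233
January 5 – March 31, 2026: 86 days at 0.2% → £5,330,000 × 0.2% × 86/365 = £2,511.6712
Total = £39,770.5616

£39,770.56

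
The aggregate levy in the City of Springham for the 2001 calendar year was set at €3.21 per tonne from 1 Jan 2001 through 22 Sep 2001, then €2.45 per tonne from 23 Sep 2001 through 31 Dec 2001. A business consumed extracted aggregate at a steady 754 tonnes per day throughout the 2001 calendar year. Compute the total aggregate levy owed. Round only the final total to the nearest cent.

€826120.10

1 Jan – 22 Sep 2001: 265 days × 754 tonnes/day = 199,810 tonnes at €3.21/tonne → €641390.10
23 Sep – 31 Dec 2001: 100 days × 754 tonnes/day = 75,400 tonnes at €2.45/tonne → €184730.00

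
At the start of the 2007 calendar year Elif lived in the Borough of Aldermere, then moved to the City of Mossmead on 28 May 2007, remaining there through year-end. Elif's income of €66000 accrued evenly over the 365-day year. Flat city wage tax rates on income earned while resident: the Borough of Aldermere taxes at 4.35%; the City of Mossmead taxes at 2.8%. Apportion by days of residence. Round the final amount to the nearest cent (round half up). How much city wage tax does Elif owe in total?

€2260.00

The Borough of Aldermere, 1 January – 27 May 2007: 147 days → €66000 × 4.35% × 147/365 = €1156.2658
The City of Mossmead, 28 May – 31 December 2007: 218 days → €66000 × 2.8% × 218/365 = €1103.7370
Total = €2260.0027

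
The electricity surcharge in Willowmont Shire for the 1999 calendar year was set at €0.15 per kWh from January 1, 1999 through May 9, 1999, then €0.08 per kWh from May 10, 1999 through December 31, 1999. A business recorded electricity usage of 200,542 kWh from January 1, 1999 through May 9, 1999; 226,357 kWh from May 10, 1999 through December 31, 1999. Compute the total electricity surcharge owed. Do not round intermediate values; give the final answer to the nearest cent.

€48189.86

January 1 – May 9, 1999: 200,542 kWh at €0.15/kWh → €30081.30
May 10 – December 31, 1999: 226,357 kWh at €0.08/kWh → €18108.56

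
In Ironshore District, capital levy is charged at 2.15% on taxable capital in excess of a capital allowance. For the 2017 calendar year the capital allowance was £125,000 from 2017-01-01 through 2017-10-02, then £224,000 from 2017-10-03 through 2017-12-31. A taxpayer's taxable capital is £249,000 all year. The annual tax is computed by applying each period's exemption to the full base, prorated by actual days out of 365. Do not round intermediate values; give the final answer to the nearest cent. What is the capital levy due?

2017-01-01 to 2017-10-02: 275 days, exemption £125,000 → (£249,000 − £125,000) × 2.15% × 275/365 = £2,008.6301
2017-10-03 to 2017-12-31: 90 days, exemption £224,000 → (£249,000 − £224,000) × 2.15% × 90/365 = £132.5342
Total = £2,141.1644

£2,141.16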